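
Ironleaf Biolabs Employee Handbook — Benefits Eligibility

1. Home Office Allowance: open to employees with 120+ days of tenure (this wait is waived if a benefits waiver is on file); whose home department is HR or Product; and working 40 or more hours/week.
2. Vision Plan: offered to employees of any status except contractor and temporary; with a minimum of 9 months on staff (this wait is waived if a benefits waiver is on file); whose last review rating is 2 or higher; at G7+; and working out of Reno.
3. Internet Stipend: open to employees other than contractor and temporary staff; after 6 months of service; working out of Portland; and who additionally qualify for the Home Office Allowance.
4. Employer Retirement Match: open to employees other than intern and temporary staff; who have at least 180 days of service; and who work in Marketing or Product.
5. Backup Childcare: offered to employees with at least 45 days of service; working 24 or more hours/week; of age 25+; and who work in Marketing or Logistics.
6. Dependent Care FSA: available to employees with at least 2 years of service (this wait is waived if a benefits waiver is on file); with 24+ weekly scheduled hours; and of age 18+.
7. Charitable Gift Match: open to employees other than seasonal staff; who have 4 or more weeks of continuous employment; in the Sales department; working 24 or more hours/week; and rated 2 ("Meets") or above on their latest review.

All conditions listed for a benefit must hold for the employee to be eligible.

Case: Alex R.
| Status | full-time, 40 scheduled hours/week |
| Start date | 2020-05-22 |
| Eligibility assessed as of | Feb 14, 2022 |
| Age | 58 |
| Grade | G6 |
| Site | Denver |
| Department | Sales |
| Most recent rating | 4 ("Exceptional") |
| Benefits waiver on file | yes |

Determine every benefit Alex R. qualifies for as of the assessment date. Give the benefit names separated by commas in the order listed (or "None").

Dependent Care FSA, Charitable Gift Match

Service from 2020-05-22 to Feb 14, 2022: 633 days.
Home Office Allowance — benefits waiver on file ✓; dept Sales ✗ → not eligible.
Vision Plan — status full-time ✓ (not excluded); benefits waiver on file ✓; rating 4 ≥ 2 ✓; grade G6 < G7 ✗ → not eligible.
Internet Stipend — status full-time ✓ (not excluded); service 633 days ≥ 6 months (≈180 days) ✓; site Denver ✗ (not Portland) → not eligible.
Employer Retirement Match — status full-time ✓ (not excluded); service 633 days ≥ 180 days ✓; dept Sales ✗ → not eligible.
Backup Childcare — service 633 days ≥ 45 days ✓; 40 hrs/wk ≥ 24 ✓; age 58 ≥ 25 ✓; dept Sales ✗ → not eligible.
Dependent Care FSA — benefits waiver on file ✓; 40 hrs/wk ≥ 24 ✓; age 58 ≥ 18 ✓ → eligible.
Charitable Gift Match — status full-time ✓ (not excluded); service 633 days ≥ 4 weeks (≈28 days) ✓; dept Sales ✓; 40 hrs/wk ≥ 24 ✓; rating 4 ≥ 2 ✓ → eligible.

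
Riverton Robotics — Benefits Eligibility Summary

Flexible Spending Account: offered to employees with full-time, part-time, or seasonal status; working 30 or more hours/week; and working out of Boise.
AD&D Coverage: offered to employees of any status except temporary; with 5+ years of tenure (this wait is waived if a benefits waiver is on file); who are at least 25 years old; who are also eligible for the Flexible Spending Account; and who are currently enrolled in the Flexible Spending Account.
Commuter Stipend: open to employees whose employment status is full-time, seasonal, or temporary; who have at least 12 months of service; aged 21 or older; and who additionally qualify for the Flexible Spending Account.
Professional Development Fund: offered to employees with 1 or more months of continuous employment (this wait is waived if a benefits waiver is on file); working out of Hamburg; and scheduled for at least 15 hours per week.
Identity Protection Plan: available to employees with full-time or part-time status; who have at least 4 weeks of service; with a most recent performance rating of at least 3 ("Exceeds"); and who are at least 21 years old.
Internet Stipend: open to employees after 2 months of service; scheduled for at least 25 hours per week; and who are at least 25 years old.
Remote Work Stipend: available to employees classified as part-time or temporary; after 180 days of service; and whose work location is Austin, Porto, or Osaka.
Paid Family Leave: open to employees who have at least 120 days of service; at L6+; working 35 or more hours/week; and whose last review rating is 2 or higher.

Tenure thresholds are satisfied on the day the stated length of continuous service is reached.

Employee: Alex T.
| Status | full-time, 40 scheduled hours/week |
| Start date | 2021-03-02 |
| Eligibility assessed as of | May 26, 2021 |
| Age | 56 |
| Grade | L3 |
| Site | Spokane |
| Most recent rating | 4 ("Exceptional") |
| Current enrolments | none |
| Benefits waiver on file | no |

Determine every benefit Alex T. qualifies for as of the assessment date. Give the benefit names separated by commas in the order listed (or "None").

Service from 2021-03-02 to May 26, 2021: 85 days.
Flexible Spending Account — status full-time ✓; 40 hrs/wk ≥ 30 ✓; site Spokane ✗ (not Boise) → not eligible.
AD&D Coverage — status full-time ✓ (not excluded); no waiver, service 85 days < 5 years (≈1825 days) ✗ → not eligible.
Commuter Stipend — status full-time ✓; service 85 days < 12 months (≈360 days) ✗ → not eligible.
Professional Development Fund — no waiver, service 85 days ≥ 1 month (≈30 days) ✓; site Spokane ✗ (not Hamburg) → not eligible.
Identity Protection Plan — status full-time ✓; service 85 days ≥ 4 weeks (≈28 days) ✓; rating 4 ≥ 3 ✓; age 56 ≥ 21 ✓ → eligible.
Internet Stipend — service 85 days ≥ 2 months (≈60 days) ✓; 40 hrs/wk ≥ 25 ✓; age 56 ≥ 25 ✓ → eligible.
Remote Work Stipend — status full-time ✗ (requires part-time or temporary) → not eligible.
Paid Family Leave — service 85 days < 120 days ✗ → not eligible.

Identity Protection Plan, Internet Stipend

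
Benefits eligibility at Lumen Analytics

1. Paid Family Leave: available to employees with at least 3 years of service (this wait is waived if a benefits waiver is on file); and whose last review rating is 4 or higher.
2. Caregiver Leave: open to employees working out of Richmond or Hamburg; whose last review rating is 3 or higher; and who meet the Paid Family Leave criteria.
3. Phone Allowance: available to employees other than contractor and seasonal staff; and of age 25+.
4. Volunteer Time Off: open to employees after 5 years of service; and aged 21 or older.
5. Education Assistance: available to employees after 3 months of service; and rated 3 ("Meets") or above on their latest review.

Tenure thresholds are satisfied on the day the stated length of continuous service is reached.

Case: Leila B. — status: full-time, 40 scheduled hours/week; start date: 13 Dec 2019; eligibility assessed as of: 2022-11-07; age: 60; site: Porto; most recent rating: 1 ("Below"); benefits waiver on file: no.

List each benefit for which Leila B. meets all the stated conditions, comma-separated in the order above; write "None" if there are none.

Phone Allowance

Service from 13 Dec 2019 to 2022-11-07: 1060 days.
Paid Family Leave — no waiver, service 1060 days < 3 years (≈1095 days) ✗ → not eligible.
Caregiver Leave — site Porto ✗ (not Richmond or Hamburg) → not eligible.
Phone Allowance — status full-time ✓ (not excluded); age 60 ≥ 25 ✓ → eligible.
Volunteer Time Off — service 1060 days < 5 years (≈1825 days) ✗ → not eligible.
Education Assistance — service 1060 days ≥ 3 months (≈90 days) ✓; rating 1 < 3 ✗ → not eligible.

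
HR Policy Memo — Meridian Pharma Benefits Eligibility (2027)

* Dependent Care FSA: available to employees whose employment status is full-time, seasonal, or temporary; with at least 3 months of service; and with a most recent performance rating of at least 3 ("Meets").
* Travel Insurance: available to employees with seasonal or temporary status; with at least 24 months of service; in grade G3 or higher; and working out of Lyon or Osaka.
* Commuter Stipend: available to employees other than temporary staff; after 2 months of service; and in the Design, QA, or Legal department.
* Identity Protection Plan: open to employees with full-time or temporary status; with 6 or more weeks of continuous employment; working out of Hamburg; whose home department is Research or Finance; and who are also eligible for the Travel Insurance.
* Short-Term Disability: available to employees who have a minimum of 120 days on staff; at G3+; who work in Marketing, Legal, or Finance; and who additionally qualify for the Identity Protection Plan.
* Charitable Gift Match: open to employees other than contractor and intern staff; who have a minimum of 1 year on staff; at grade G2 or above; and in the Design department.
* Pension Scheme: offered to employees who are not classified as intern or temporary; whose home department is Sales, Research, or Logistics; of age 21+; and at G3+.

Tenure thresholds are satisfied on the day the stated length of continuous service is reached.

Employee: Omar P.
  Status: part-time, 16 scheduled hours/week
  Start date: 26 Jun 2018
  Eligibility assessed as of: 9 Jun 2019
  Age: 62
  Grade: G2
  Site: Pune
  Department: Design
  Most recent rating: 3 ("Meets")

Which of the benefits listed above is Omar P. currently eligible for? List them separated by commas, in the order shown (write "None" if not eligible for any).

Service from 26 Jun 2018 to 9 Jun 2019: 348 days.
Dependent Care FSA — status part-time ✗ (requires full-time, seasonal, or temporary) → not eligible.
Travel Insurance — status part-time ✗ (requires seasonal or temporary) → not eligible.
Commuter Stipend — status part-time ✓ (not excluded); service 348 days ≥ 2 months (≈60 days) ✓; dept Design ✓ → eligible.
Identity Protection Plan — status part-time ✗ (requires full-time or temporary) → not eligible.
Short-Term Disability — service 348 days ≥ 120 days ✓; grade G2 < G3 ✗ → not eligible.
Charitable Gift Match — status part-time ✓ (not excluded); service 348 days < 1 year (≈365 days) ✗ → not eligible.
Pension Scheme — status part-time ✓ (not excluded); dept Design ✗ → not eligible.

Commuter Stipend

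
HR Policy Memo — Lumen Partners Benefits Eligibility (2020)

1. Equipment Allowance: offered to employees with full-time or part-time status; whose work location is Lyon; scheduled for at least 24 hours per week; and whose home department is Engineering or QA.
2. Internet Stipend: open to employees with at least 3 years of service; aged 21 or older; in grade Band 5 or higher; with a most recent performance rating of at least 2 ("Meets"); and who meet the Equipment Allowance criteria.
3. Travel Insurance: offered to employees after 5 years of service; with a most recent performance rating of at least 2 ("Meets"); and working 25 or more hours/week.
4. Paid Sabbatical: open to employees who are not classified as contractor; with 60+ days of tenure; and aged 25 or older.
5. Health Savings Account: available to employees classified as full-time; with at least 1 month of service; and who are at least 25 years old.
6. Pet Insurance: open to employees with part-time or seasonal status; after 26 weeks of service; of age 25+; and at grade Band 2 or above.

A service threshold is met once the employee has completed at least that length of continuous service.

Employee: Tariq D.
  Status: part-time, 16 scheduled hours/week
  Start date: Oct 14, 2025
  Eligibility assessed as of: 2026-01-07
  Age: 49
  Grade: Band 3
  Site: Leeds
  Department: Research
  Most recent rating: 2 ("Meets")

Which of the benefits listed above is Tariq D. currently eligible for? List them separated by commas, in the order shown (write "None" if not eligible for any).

Paid Sabbatical

Service from Oct 14, 2025 to 2026-01-07: 85 days.
Equipment Allowance — status part-time ✓; site Leeds ✗ (not Lyon) → not eligible.
Internet Stipend — service 85 days < 3 years (≈1095 days) ✗ → not eligible.
Travel Insurance — service 85 days < 5 years (≈1825 days) ✗ → not eligible.
Paid Sabbatical — status part-time ✓ (not excluded); service 85 days ≥ 60 days ✓; age 49 ≥ 25 ✓ → eligible.
Health Savings Account — status part-time ✗ (requires full-time) → not eligible.
Pet Insurance — status part-time ✓; service 85 days < 26 weeks (≈182 days) ✗ → not eligible.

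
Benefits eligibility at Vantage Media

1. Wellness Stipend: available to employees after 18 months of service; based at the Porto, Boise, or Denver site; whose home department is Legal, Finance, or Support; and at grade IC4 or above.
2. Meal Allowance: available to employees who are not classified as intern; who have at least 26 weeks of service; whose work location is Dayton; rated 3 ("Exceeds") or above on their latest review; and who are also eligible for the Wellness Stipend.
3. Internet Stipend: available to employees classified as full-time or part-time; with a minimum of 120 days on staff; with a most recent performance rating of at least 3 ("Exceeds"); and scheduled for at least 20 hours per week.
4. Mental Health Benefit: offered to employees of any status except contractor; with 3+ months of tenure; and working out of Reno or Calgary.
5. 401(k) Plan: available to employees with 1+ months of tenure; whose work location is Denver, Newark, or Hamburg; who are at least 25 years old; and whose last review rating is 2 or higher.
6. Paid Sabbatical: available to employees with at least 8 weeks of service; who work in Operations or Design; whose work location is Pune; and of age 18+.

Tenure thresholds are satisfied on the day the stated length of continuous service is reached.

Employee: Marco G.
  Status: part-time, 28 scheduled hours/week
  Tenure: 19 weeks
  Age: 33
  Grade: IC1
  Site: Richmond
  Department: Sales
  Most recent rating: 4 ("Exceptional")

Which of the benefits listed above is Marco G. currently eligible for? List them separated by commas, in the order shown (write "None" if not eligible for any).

Internet Stipend

Wellness Stipend — service 19 weeks < 18 months (≈540 days) ✗ → not eligible.
Meal Allowance — status part-time ✓ (not excluded); service 19 weeks < 26 weeks ✗ → not eligible.
Internet Stipend — status part-time ✓; service 19 weeks ≥ 120 days ✓; rating 4 ≥ 3 ✓; 28 hrs/wk ≥ 20 ✓ → eligible.
Mental Health Benefit — status part-time ✓ (not excluded); service 19 weeks ≥ 3 months (≈90 days) ✓; site Richmond ✗ (not Reno or Calgary) → not eligible.
401(k) Plan — service 19 weeks ≥ 1 month (≈30 days) ✓; site Richmond ✗ (not Denver, Newark, or Hamburg) → not eligible.
Paid Sabbatical — service 19 weeks ≥ 8 weeks ✓; dept Sales ✗ → not eligible.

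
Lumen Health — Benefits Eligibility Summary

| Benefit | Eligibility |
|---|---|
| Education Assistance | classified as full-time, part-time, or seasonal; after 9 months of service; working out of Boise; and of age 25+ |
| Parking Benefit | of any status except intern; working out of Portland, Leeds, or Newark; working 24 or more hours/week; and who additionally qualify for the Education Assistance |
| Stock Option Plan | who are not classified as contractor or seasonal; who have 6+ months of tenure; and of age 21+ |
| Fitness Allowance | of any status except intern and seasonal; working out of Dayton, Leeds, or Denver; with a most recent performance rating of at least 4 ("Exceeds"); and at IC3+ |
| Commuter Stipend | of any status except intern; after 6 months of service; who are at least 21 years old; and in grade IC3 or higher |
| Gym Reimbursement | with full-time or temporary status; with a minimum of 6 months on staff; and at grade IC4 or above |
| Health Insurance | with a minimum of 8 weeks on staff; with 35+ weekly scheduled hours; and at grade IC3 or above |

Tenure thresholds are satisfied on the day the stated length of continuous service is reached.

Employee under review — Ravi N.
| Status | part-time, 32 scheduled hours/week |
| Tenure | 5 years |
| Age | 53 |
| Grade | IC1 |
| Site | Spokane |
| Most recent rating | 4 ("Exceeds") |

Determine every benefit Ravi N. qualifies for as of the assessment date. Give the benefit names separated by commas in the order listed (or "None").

Education Assistance — status part-time ✓; service 5 years ≥ 9 months (≈270 days) ✓; site Spokane ✗ (not Boise) → not eligible.
Parking Benefit — status part-time ✓ (not excluded); site Spokane ✗ (not Portland, Leeds, or Newark) → not eligible.
Stock Option Plan — status part-time ✓ (not excluded); service 5 years ≥ 6 months (≈180 days) ✓; age 53 ≥ 21 ✓ → eligible.
Fitness Allowance — status part-time ✓ (not excluded); site Spokane ✗ (not Dayton, Leeds, or Denver) → not eligible.
Commuter Stipend — status part-time ✓ (not excluded); service 5 years ≥ 6 months (≈180 days) ✓; age 53 ≥ 21 ✓; grade IC1 < IC3 ✗ → not eligible.
Gym Reimbursement — status part-time ✗ (requires full-time or temporary) → not eligible.
Health Insurance — service 5 years ≥ 8 weeks (≈56 days) ✓; 32 hrs/wk < 35 ✗ → not eligible.

Stock Option Plan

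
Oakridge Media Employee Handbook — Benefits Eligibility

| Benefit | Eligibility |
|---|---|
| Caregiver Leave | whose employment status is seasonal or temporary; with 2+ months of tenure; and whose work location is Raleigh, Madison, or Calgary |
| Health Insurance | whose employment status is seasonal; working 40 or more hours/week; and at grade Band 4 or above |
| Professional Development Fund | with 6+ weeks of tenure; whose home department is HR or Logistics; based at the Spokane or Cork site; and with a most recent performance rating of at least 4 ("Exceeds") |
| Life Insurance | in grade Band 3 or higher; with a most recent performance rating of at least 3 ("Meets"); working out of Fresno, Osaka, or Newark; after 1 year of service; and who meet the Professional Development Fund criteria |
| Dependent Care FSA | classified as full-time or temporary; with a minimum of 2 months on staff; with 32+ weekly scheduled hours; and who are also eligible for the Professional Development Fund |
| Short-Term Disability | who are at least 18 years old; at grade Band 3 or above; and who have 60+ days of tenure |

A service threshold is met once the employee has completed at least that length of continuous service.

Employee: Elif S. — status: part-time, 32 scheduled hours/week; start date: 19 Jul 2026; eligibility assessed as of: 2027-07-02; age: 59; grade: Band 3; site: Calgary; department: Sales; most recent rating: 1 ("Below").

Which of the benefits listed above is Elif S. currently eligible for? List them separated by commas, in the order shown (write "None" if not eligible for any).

Service from 19 Jul 2026 to 2027-07-02: 348 days.
Caregiver Leave — status part-time ✗ (requires seasonal or temporary) → not eligible.
Health Insurance — status part-time ✗ (requires seasonal) → not eligible.
Professional Development Fund — service 348 days ≥ 6 weeks (≈42 days) ✓; dept Sales ✗ → not eligible.
Life Insurance — grade Band 3 ≥ Band 3 ✓; rating 1 < 3 ✗ → not eligible.
Dependent Care FSA — status part-time ✗ (requires full-time or temporary) → not eligible.
Short-Term Disability — age 59 ≥ 18 ✓; grade Band 3 ≥ Band 3 ✓; service 348 days ≥ 60 days ✓ → eligible.

Short-Term Disability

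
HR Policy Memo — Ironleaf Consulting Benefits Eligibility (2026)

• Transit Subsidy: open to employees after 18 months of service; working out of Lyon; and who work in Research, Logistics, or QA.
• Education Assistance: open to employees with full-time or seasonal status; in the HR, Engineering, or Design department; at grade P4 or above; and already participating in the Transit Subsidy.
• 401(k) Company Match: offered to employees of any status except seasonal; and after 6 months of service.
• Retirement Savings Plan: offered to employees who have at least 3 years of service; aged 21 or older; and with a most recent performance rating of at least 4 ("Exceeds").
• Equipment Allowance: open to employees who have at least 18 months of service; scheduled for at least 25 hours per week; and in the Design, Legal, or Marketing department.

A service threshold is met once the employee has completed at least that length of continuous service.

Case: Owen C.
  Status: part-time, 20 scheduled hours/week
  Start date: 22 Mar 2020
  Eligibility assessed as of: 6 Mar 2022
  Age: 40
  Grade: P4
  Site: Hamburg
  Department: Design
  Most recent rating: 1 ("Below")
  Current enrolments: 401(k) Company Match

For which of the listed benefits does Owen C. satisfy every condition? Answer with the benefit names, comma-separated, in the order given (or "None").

401(k) Company Match

Service from 22 Mar 2020 to 6 Mar 2022: 714 days.
Transit Subsidy — service 714 days ≥ 18 months (≈540 days) ✓; site Hamburg ✗ (not Lyon) → not eligible.
Education Assistance — status part-time ✗ (requires full-time or seasonal) → not eligible.
401(k) Company Match — status part-time ✓ (not excluded); service 714 days ≥ 6 months (≈180 days) ✓ → eligible.
Retirement Savings Plan — service 714 days < 3 years (≈1095 days) ✗ → not eligible.
Equipment Allowance — service 714 days ≥ 18 months (≈540 days) ✓; 20 hrs/wk < 25 ✗ → not eligible.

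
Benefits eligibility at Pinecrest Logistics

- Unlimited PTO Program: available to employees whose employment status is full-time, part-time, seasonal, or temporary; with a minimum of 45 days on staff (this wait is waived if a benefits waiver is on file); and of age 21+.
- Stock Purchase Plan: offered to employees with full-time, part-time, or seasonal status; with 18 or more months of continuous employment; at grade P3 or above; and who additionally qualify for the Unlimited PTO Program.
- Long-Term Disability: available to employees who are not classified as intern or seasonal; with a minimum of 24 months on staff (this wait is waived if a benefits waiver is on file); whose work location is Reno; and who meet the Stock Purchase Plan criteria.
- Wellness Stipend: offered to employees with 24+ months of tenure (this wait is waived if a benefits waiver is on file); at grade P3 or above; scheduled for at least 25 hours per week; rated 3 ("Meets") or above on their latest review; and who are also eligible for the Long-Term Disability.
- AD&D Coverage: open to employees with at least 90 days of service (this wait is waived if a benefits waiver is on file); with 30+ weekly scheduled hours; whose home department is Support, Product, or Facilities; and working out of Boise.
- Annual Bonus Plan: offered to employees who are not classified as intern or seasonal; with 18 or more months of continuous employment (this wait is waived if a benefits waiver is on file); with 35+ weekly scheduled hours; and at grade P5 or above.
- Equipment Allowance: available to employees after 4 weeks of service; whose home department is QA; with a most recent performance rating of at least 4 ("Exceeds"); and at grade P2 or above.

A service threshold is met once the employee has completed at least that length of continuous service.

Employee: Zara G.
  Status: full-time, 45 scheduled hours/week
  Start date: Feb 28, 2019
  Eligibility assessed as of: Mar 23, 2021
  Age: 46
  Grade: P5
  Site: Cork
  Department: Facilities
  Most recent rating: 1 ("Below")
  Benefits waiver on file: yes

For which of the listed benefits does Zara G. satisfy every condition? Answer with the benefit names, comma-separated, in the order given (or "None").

Unlimited PTO Program, Stock Purchase Plan, Annual Bonus Plan

Service from Feb 28, 2019 to Mar 23, 2021: 754 days.
Unlimited PTO Program — status full-time ✓; benefits waiver on file ✓; age 46 ≥ 21 ✓ → eligible.
Stock Purchase Plan — status full-time ✓; service 754 days ≥ 18 months (≈540 days) ✓; grade P5 ≥ P3 ✓; eligible for Unlimited PTO Program ✓ → eligible.
Long-Term Disability — status full-time ✓ (not excluded); benefits waiver on file ✓; site Cork ✗ (not Reno) → not eligible.
Wellness Stipend — benefits waiver on file ✓; grade P5 ≥ P3 ✓; 45 hrs/wk ≥ 25 ✓; rating 1 < 3 ✗ → not eligible.
AD&D Coverage — benefits waiver on file ✓; 45 hrs/wk ≥ 30 ✓; dept Facilities ✓; site Cork ✗ (not Boise) → not eligible.
Annual Bonus Plan — status full-time ✓ (not excluded); benefits waiver on file ✓; 45 hrs/wk ≥ 35 ✓; grade P5 ≥ P5 ✓ → eligible.
Equipment Allowance — service 754 days ≥ 4 weeks (≈28 days) ✓; dept Facilities ✗ → not eligible.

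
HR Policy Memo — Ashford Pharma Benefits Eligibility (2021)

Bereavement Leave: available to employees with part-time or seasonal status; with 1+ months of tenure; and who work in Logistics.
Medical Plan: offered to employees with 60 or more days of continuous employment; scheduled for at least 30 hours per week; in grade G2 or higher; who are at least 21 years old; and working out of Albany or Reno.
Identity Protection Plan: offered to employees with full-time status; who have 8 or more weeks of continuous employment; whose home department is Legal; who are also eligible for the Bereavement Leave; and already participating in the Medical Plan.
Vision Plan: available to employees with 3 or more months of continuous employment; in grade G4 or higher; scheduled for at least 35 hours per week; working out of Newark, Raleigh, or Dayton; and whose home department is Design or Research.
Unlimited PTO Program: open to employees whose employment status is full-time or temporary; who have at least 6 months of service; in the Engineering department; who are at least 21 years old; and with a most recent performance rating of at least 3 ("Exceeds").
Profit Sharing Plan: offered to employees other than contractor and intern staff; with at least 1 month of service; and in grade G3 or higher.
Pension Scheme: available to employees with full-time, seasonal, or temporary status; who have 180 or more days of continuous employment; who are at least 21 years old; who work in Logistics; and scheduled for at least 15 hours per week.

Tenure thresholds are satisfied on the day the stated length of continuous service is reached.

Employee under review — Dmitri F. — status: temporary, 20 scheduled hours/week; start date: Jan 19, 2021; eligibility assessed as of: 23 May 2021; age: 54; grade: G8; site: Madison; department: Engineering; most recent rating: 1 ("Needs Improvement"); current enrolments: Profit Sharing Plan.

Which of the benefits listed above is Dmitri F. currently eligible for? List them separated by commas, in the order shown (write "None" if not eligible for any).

Service from Jan 19, 2021 to 23 May 2021: 124 days.
Bereavement Leave — status temporary ✗ (requires part-time or seasonal) → not eligible.
Medical Plan — service 124 days ≥ 60 days ✓; 20 hrs/wk < 30 ✗ → not eligible.
Identity Protection Plan — status temporary ✗ (requires full-time) → not eligible.
Vision Plan — service 124 days ≥ 3 months (≈90 days) ✓; grade G8 ≥ G4 ✓; 20 hrs/wk < 35 ✗ → not eligible.
Unlimited PTO Program — status temporary ✓; service 124 days < 6 months (≈180 days) ✗ → not eligible.
Profit Sharing Plan — status temporary ✓ (not excluded); service 124 days ≥ 1 month (≈30 days) ✓; grade G8 ≥ G3 ✓ → eligible.
Pension Scheme — status temporary ✓; service 124 days < 180 days ✗ → not eligible.

Profit Sharing Plan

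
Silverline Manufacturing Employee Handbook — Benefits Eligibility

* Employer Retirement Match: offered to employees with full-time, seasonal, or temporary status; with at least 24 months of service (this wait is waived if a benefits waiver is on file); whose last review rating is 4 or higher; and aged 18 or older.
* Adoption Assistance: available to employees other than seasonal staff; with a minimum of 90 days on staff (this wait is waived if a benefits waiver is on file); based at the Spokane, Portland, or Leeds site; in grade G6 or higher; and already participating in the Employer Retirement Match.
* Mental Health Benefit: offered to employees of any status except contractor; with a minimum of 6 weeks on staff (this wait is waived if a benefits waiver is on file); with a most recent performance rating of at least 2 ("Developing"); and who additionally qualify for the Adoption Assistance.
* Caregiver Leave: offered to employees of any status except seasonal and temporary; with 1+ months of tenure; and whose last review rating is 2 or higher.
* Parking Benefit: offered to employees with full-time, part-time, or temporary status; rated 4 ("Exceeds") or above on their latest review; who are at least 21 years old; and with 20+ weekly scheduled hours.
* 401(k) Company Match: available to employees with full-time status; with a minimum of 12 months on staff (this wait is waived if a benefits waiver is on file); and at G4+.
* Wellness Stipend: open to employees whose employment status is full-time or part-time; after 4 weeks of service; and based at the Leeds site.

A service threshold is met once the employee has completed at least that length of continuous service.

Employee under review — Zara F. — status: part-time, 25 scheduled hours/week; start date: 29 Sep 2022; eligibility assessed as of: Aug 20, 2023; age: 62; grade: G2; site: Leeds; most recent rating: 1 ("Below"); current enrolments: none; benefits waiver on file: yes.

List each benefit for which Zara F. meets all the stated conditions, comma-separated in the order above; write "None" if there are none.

Service from 29 Sep 2022 to Aug 20, 2023: 325 days.
Employer Retirement Match — status part-time ✗ (requires full-time, seasonal, or temporary) → not eligible.
Adoption Assistance — status part-time ✓ (not excluded); benefits waiver on file ✓; site Leeds ✓; grade G2 < G6 ✗ → not eligible.
Mental Health Benefit — status part-time ✓ (not excluded); benefits waiver on file ✓; rating 1 < 2 ✗ → not eligible.
Caregiver Leave — status part-time ✓ (not excluded); service 325 days ≥ 1 month (≈30 days) ✓; rating 1 < 2 ✗ → not eligible.
Parking Benefit — status part-time ✓; rating 1 < 4 ✗ → not eligible.
401(k) Company Match — status part-time ✗ (requires full-time) → not eligible.
Wellness Stipend — status part-time ✓; service 325 days ≥ 4 weeks (≈28 days) ✓; site Leeds ✓ → eligible.

Wellness Stipend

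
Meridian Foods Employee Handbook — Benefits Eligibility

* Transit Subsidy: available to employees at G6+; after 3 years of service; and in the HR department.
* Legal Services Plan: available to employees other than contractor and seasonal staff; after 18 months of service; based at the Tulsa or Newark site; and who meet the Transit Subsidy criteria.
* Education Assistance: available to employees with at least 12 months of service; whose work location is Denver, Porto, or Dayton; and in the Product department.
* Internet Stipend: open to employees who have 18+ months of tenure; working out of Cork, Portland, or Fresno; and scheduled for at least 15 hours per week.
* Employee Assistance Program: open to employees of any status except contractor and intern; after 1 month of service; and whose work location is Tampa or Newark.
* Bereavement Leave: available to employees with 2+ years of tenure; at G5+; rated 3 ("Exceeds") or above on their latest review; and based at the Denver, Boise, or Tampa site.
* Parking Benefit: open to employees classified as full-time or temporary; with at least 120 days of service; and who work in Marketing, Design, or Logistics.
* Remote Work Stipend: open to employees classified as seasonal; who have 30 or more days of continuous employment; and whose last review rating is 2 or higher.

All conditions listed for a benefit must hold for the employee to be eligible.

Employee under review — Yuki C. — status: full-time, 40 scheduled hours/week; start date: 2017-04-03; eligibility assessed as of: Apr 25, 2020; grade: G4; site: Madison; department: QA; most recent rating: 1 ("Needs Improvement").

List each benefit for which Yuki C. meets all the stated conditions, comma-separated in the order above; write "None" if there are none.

None

Service from 2017-04-03 to Apr 25, 2020: 1118 days.
Transit Subsidy — grade G4 < G6 ✗ → not eligible.
Legal Services Plan — status full-time ✓ (not excluded); service 1118 days ≥ 18 months (≈540 days) ✓; site Madison ✗ (not Tulsa or Newark) → not eligible.
Education Assistance — service 1118 days ≥ 12 months (≈360 days) ✓; site Madison ✗ (not Denver, Porto, or Dayton) → not eligible.
Internet Stipend — service 1118 days ≥ 18 months (≈540 days) ✓; site Madison ✗ (not Cork, Portland, or Fresno) → not eligible.
Employee Assistance Program — status full-time ✓ (not excluded); service 1118 days ≥ 1 month (≈30 days) ✓; site Madison ✗ (not Tampa or Newark) → not eligible.
Bereavement Leave — service 1118 days ≥ 2 years (≈730 days) ✓; grade G4 < G5 ✗ → not eligible.
Parking Benefit — status full-time ✓; service 1118 days ≥ 120 days ✓; dept QA ✗ → not eligible.
Remote Work Stipend — status full-time ✗ (requires seasonal) → not eligible.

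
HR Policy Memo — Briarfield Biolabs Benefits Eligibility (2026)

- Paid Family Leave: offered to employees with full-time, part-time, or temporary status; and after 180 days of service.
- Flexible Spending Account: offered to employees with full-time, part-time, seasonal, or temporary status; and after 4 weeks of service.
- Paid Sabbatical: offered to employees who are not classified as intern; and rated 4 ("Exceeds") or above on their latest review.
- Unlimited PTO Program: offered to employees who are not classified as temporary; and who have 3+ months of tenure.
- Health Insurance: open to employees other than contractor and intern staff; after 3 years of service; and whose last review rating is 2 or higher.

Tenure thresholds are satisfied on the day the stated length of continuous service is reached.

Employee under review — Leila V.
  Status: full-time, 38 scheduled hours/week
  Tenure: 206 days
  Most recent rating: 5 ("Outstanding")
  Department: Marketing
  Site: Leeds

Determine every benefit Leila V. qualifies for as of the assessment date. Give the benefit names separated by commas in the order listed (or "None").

Paid Family Leave, Flexible Spending Account, Paid Sabbatical, Unlimited PTO Program

Paid Family Leave — status full-time ✓; service 206 days ≥ 180 days ✓ → eligible.
Flexible Spending Account — status full-time ✓; service 206 days ≥ 4 weeks (≈28 days) ✓ → eligible.
Paid Sabbatical — status full-time ✓ (not excluded); rating 5 ≥ 4 ✓ → eligible.
Unlimited PTO Program — status full-time ✓ (not excluded); service 206 days ≥ 3 months (≈90 days) ✓ → eligible.
Health Insurance — status full-time ✓ (not excluded); service 206 days < 3 years (≈1095 days) ✗ → not eligible.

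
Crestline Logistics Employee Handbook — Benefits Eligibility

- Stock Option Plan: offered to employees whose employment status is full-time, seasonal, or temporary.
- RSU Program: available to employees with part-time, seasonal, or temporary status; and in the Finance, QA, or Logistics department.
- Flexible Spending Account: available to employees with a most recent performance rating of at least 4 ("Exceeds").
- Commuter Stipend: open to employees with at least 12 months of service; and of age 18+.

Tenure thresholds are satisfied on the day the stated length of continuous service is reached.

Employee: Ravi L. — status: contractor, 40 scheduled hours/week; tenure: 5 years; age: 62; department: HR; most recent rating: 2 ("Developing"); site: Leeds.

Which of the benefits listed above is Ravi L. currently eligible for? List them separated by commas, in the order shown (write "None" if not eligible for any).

Commuter Stipend

Stock Option Plan — status contractor ✗ (requires full-time, seasonal, or temporary) → not eligible.
RSU Program — status contractor ✗ (requires part-time, seasonal, or temporary) → not eligible.
Flexible Spending Account — rating 2 < 4 ✗ → not eligible.
Commuter Stipend — service 5 years ≥ 12 months (≈360 days) ✓; age 62 ≥ 18 ✓ → eligible.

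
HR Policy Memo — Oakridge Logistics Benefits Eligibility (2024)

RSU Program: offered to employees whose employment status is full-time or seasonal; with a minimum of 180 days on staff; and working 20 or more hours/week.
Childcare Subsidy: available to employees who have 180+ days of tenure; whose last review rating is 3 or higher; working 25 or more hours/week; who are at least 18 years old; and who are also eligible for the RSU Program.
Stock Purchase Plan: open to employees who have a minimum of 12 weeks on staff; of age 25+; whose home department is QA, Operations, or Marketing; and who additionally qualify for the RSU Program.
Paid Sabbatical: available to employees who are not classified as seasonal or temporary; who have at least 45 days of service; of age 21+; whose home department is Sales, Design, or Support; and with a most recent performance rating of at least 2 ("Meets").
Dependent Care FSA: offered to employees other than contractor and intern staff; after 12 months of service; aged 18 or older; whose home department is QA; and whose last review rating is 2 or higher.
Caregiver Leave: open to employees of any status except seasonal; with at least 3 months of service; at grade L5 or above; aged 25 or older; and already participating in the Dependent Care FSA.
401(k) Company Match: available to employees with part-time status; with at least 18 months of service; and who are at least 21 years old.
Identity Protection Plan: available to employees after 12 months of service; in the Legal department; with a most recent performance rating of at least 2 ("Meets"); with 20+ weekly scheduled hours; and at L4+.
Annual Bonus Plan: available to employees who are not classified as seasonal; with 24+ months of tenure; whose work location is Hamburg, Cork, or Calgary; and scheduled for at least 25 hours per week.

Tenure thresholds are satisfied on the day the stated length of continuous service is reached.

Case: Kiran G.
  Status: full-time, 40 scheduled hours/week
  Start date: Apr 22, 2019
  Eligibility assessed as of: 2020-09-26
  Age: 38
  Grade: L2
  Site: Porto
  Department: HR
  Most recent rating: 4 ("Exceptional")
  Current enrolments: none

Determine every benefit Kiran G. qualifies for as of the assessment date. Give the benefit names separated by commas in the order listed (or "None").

Service from Apr 22, 2019 to 2020-09-26: 523 days.
RSU Program — status full-time ✓; service 523 days ≥ 180 days ✓; 40 hrs/wk ≥ 20 ✓ → eligible.
Childcare Subsidy — service 523 days ≥ 180 days ✓; rating 4 ≥ 3 ✓; 40 hrs/wk ≥ 25 ✓; age 38 ≥ 18 ✓; eligible for RSU Program ✓ → eligible.
Stock Purchase Plan — service 523 days ≥ 12 weeks (≈84 days) ✓; age 38 ≥ 25 ✓; dept HR ✗ → not eligible.
Paid Sabbatical — status full-time ✓ (not excluded); service 523 days ≥ 45 days ✓; age 38 ≥ 21 ✓; dept HR ✗ → not eligible.
Dependent Care FSA — status full-time ✓ (not excluded); service 523 days ≥ 12 months (≈360 days) ✓; age 38 ≥ 18 ✓; dept HR ✗ → not eligible.
Caregiver Leave — status full-time ✓ (not excluded); service 523 days ≥ 3 months (≈90 days) ✓; grade L2 < L5 ✗ → not eligible.
401(k) Company Match — status full-time ✗ (requires part-time) → not eligible.
Identity Protection Plan — service 523 days ≥ 12 months (≈360 days) ✓; dept HR ✗ → not eligible.
Annual Bonus Plan — status full-time ✓ (not excluded); service 523 days < 24 months (≈720 days) ✗ → not eligible.

RSU Program, Childcare Subsidy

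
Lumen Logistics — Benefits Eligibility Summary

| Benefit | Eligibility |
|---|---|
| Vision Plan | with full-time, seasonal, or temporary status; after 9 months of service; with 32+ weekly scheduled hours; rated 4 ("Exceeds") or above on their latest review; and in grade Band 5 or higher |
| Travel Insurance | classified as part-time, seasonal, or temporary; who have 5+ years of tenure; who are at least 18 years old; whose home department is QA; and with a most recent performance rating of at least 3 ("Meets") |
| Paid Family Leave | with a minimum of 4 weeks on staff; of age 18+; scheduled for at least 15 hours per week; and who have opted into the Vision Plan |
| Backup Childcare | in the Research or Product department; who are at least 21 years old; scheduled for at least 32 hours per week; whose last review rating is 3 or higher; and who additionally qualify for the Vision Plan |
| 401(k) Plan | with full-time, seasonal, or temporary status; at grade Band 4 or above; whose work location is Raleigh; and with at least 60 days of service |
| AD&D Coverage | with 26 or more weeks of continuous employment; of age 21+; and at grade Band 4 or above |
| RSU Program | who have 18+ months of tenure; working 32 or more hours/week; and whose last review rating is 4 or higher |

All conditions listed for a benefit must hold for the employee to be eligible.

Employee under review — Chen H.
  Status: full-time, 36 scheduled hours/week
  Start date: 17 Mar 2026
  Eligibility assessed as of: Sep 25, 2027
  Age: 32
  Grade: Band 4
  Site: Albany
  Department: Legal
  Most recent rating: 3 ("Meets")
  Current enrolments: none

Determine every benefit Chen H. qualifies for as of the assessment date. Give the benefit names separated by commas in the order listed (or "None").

AD&D Coverage

Service from 17 Mar 2026 to Sep 25, 2027: 557 days.
Vision Plan — status full-time ✓; service 557 days ≥ 9 months (≈270 days) ✓; 36 hrs/wk ≥ 32 ✓; rating 3 < 4 ✗ → not eligible.
Travel Insurance — status full-time ✗ (requires part-time, seasonal, or temporary) → not eligible.
Paid Family Leave — service 557 days ≥ 4 weeks (≈28 days) ✓; age 32 ≥ 18 ✓; 36 hrs/wk ≥ 15 ✓; not enrolled in Vision Plan ✗ → not eligible.
Backup Childcare — dept Legal ✗ → not eligible.
401(k) Plan — status full-time ✓; grade Band 4 ≥ Band 4 ✓; site Albany ✗ (not Raleigh) → not eligible.
AD&D Coverage — service 557 days ≥ 26 weeks (≈182 days) ✓; age 32 ≥ 21 ✓; grade Band 4 ≥ Band 4 ✓ → eligible.
RSU Program — service 557 days ≥ 18 months (≈540 days) ✓; 36 hrs/wk ≥ 32 ✓; rating 3 < 4 ✗ → not eligible.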